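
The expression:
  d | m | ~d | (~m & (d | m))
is always true.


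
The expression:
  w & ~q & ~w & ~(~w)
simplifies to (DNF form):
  False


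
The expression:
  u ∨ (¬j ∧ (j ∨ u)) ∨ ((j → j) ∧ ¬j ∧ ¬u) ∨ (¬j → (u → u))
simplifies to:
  True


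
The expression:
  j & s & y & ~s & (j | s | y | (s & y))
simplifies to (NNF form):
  False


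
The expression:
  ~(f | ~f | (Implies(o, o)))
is never true.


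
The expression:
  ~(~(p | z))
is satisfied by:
  {z: True, p: True}
  {z: True, p: False}
  {p: True, z: False}


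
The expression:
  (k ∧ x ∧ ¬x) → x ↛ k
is always true.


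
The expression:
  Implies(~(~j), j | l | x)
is always true.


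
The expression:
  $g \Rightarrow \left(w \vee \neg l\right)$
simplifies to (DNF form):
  $w \vee \neg g \vee \neg l$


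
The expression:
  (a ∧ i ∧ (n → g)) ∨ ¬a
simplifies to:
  (g ∧ i) ∨ (i ∧ ¬n) ∨ ¬a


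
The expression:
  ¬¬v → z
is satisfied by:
  {z: True, v: False}
  {v: False, z: False}
  {v: True, z: True}


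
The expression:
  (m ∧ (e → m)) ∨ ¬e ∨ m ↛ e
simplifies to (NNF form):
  m ∨ ¬e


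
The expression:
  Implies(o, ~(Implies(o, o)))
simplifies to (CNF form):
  ~o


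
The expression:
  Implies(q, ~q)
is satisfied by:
  {q: False}


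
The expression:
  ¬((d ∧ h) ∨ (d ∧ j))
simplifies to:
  (¬h ∧ ¬j) ∨ ¬d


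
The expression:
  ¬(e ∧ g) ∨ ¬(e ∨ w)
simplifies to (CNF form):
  ¬e ∨ ¬g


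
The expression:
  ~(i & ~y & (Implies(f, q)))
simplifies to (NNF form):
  y | ~i | (f & ~q)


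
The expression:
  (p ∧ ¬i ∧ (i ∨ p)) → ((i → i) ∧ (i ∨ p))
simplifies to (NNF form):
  True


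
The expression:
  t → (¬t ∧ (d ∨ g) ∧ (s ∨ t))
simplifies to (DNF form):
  ¬t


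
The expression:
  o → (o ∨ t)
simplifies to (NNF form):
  True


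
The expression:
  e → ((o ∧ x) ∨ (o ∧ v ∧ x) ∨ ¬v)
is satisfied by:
  {o: True, x: True, v: False, e: False}
  {o: True, x: False, v: False, e: False}
  {x: True, o: False, v: False, e: False}
  {o: False, x: False, v: False, e: False}
  {e: True, o: True, x: True, v: False}
  {e: True, o: True, x: False, v: False}
  {e: True, x: True, o: False, v: False}
  {e: True, x: False, o: False, v: False}
  {o: True, v: True, x: True, e: False}
  {o: True, v: True, x: False, e: False}
  {v: True, x: True, o: False, e: False}
  {v: True, o: False, x: False, e: False}
  {e: True, o: True, v: True, x: True}


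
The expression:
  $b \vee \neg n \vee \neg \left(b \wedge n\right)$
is always true.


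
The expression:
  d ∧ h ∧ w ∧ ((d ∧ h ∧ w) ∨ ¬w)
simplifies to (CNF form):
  d ∧ h ∧ w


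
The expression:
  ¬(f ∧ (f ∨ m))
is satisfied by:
  {f: False}


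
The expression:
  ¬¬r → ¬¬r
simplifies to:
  True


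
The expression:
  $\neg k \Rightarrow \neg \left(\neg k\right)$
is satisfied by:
  {k: True}


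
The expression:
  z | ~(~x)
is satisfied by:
  {x: True, z: True}
  {x: True, z: False}
  {z: True, x: False}


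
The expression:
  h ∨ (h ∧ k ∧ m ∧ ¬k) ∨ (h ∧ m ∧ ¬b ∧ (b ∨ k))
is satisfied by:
  {h: True}


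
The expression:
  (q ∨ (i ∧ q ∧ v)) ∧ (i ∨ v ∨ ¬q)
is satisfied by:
  {i: True, v: True, q: True}
  {i: True, q: True, v: False}
  {v: True, q: True, i: False}


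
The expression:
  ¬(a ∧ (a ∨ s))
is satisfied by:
  {a: False}


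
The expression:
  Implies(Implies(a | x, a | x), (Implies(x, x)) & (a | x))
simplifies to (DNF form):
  a | x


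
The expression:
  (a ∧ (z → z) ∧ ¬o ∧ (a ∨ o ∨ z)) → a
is always true.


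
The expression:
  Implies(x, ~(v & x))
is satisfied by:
  {v: False, x: False}
  {x: True, v: False}
  {v: True, x: False}


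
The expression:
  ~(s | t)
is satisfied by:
  {t: False, s: False}


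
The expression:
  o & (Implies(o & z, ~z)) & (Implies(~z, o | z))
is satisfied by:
  {o: True, z: False}


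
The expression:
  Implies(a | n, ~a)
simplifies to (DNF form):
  ~a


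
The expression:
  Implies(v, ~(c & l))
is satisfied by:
  {l: False, v: False, c: False}
  {c: True, l: False, v: False}
  {v: True, l: False, c: False}
  {c: True, v: True, l: False}
  {l: True, c: False, v: False}
  {c: True, l: True, v: False}
  {v: True, l: True, c: False}


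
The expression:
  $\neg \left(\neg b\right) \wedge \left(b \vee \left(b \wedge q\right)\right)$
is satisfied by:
  {b: True}


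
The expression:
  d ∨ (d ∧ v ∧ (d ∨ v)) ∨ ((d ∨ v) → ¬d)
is always true.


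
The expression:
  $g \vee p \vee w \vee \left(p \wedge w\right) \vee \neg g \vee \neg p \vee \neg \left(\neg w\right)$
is always true.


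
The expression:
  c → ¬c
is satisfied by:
  {c: False}


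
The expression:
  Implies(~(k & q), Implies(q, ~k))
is always true.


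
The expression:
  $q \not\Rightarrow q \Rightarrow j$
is always true.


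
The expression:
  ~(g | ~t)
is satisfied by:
  {t: True, g: False}


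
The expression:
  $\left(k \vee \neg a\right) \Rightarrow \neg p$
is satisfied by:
  {a: True, p: False, k: False}
  {a: False, p: False, k: False}
  {k: True, a: True, p: False}
  {k: True, a: False, p: False}
  {p: True, a: True, k: False}


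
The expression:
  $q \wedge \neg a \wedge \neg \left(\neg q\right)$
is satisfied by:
  {q: True, a: False}


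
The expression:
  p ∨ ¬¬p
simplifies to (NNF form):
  p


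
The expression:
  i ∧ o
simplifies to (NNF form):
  i ∧ o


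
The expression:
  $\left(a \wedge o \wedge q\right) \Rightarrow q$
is always true.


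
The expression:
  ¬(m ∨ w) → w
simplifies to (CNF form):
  m ∨ w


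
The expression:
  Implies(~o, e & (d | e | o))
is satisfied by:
  {o: True, e: True}
  {o: True, e: False}
  {e: True, o: False}


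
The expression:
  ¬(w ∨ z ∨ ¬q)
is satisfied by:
  {q: True, w: False, z: False}


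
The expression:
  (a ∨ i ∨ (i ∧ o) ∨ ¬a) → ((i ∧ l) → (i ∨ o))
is always true.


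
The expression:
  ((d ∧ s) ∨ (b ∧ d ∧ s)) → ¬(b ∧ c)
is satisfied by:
  {s: False, c: False, d: False, b: False}
  {b: True, s: False, c: False, d: False}
  {d: True, s: False, c: False, b: False}
  {b: True, d: True, s: False, c: False}
  {c: True, b: False, s: False, d: False}
  {b: True, c: True, s: False, d: False}
  {d: True, c: True, b: False, s: False}
  {b: True, d: True, c: True, s: False}
  {s: True, d: False, c: False, b: False}
  {b: True, s: True, d: False, c: False}
  {d: True, s: True, b: False, c: False}
  {b: True, d: True, s: True, c: False}
  {c: True, s: True, d: False, b: False}
  {b: True, c: True, s: True, d: False}
  {d: True, c: True, s: True, b: False}


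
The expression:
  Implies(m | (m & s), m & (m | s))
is always true.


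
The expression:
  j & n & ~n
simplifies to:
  False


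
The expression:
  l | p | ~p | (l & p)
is always true.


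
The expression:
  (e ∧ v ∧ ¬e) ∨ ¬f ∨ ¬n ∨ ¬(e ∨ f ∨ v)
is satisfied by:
  {n: False, f: False}
  {f: True, n: False}
  {n: True, f: False}


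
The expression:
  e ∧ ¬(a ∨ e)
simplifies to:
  False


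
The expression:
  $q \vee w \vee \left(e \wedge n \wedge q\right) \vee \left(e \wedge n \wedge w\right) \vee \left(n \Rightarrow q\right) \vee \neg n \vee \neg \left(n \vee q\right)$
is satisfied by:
  {q: True, w: True, n: False}
  {q: True, w: False, n: False}
  {w: True, q: False, n: False}
  {q: False, w: False, n: False}
  {n: True, q: True, w: True}
  {n: True, q: True, w: False}
  {n: True, w: True, q: False}


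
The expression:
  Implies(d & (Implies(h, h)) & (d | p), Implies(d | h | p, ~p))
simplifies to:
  ~d | ~p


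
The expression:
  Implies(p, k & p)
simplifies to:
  k | ~p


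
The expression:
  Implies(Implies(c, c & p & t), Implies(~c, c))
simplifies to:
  c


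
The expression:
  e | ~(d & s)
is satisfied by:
  {e: True, s: False, d: False}
  {s: False, d: False, e: False}
  {d: True, e: True, s: False}
  {d: True, s: False, e: False}
  {e: True, s: True, d: False}
  {s: True, e: False, d: False}
  {d: True, s: True, e: True}


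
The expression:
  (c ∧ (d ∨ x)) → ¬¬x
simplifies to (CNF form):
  x ∨ ¬c ∨ ¬d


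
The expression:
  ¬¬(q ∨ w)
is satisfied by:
  {q: True, w: True}
  {q: True, w: False}
  {w: True, q: False}


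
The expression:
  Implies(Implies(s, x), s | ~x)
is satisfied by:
  {s: True, x: False}
  {x: False, s: False}
  {x: True, s: True}


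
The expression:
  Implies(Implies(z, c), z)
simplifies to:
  z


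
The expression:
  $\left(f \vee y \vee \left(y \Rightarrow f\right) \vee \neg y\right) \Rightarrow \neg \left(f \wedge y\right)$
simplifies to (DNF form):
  $\neg f \vee \neg y$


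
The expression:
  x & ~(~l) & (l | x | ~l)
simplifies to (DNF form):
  l & x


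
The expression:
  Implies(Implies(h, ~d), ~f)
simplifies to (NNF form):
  ~f | (d & h)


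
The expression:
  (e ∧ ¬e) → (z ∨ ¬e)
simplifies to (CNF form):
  True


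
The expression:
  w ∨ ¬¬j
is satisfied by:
  {w: True, j: True}
  {w: True, j: False}
  {j: True, w: False}


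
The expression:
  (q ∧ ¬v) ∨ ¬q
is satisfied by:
  {v: False, q: False}
  {q: True, v: False}
  {v: True, q: False}


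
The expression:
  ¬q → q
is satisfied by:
  {q: True}


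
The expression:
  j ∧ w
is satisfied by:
  {j: True, w: True}


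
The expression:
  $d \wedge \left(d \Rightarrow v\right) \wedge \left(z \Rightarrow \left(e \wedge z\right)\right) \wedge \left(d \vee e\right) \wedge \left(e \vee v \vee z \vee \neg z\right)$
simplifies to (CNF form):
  $d \wedge v \wedge \left(e \vee \neg z\right)$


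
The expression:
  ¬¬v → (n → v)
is always true.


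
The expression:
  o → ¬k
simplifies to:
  ¬k ∨ ¬o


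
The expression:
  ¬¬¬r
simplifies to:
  ¬r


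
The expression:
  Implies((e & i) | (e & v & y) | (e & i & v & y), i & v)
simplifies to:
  ~e | (i & v) | (~i & ~v) | (~i & ~y)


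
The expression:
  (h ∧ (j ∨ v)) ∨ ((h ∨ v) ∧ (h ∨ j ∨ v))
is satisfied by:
  {v: True, h: True}
  {v: True, h: False}
  {h: True, v: False}


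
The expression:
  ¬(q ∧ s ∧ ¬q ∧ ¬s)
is always true.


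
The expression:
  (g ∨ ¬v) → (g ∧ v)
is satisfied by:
  {v: True}


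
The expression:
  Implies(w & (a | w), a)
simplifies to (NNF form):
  a | ~w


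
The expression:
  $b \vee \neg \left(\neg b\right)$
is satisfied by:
  {b: True}


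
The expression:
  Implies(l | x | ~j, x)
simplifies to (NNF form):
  x | (j & ~l)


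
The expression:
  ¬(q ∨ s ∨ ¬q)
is never true.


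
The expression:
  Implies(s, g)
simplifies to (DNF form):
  g | ~s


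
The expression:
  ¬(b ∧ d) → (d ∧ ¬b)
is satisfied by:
  {d: True}


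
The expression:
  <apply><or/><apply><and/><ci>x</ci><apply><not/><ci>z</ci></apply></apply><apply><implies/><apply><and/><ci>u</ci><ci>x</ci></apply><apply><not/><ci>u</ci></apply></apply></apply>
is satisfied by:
  {u: False, z: False, x: False}
  {x: True, u: False, z: False}
  {z: True, u: False, x: False}
  {x: True, z: True, u: False}
  {u: True, x: False, z: False}
  {x: True, u: True, z: False}
  {z: True, u: True, x: False}


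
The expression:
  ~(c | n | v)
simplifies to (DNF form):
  ~c & ~n & ~v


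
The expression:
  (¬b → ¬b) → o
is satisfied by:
  {o: True}


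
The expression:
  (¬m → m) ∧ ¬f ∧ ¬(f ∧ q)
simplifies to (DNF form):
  m ∧ ¬f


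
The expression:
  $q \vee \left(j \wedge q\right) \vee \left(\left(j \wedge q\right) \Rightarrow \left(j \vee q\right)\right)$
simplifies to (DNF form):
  $\text{True}$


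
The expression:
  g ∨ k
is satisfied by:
  {k: True, g: True}
  {k: True, g: False}
  {g: True, k: False}


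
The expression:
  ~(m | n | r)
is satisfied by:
  {n: False, r: False, m: False}


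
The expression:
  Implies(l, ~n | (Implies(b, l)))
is always true.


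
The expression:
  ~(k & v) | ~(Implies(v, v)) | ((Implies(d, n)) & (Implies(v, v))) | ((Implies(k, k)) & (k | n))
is always true.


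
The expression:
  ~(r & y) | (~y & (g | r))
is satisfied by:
  {y: False, r: False}
  {r: True, y: False}
  {y: True, r: False}


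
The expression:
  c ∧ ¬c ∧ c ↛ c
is never true.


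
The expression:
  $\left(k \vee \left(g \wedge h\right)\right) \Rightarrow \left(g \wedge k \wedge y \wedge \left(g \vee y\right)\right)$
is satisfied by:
  {y: True, h: False, k: False, g: False}
  {g: False, h: False, y: False, k: False}
  {g: True, y: True, h: False, k: False}
  {g: True, h: False, y: False, k: False}
  {y: True, h: True, g: False, k: False}
  {h: True, g: False, y: False, k: False}
  {k: True, g: True, y: True, h: False}
  {k: True, g: True, y: True, h: True}


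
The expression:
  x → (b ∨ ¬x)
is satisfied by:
  {b: True, x: False}
  {x: False, b: False}
  {x: True, b: True}


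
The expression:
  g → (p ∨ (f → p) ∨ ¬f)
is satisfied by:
  {p: True, g: False, f: False}
  {g: False, f: False, p: False}
  {f: True, p: True, g: False}
  {f: True, g: False, p: False}
  {p: True, g: True, f: False}
  {g: True, p: False, f: False}
  {f: True, g: True, p: True}


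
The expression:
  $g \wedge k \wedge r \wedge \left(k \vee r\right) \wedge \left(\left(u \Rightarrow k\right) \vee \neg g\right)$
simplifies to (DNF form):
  $g \wedge k \wedge r$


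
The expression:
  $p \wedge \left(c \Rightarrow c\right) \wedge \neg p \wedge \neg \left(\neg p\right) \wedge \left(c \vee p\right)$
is never true.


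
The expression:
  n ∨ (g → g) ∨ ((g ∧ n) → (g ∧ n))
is always true.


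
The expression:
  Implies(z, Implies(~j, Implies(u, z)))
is always true.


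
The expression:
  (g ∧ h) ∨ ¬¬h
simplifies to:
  h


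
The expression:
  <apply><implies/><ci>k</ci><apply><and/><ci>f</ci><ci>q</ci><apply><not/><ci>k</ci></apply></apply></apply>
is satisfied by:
  {k: False}


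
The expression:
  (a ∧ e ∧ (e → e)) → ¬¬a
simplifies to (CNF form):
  True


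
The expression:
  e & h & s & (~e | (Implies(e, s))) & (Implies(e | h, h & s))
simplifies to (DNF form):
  e & h & s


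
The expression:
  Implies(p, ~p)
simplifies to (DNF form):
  ~p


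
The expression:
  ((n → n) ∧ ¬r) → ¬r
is always true.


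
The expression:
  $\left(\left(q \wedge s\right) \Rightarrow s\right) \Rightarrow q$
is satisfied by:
  {q: True}


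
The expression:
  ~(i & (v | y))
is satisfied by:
  {v: False, i: False, y: False}
  {y: True, v: False, i: False}
  {v: True, y: False, i: False}
  {y: True, v: True, i: False}
  {i: True, y: False, v: False}


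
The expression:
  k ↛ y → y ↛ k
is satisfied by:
  {y: True, k: False}
  {k: False, y: False}
  {k: True, y: True}


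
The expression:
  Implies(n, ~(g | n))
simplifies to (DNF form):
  ~n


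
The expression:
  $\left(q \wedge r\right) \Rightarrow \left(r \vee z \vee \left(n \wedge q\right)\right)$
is always true.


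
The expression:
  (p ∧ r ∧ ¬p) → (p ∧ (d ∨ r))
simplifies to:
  True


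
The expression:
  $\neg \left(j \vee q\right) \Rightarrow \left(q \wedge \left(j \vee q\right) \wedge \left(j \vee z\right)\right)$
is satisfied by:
  {q: True, j: True}
  {q: True, j: False}
  {j: True, q: False}


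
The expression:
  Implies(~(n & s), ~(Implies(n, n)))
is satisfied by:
  {s: True, n: True}


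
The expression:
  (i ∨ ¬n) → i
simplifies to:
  i ∨ n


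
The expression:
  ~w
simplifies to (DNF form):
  ~w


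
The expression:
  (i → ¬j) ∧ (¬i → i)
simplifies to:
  i ∧ ¬j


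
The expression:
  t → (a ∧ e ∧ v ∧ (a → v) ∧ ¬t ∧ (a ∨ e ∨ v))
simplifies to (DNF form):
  ¬t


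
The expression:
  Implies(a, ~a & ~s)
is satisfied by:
  {a: False}


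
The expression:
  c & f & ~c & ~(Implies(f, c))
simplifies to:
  False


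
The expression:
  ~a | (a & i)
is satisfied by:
  {i: True, a: False}
  {a: False, i: False}
  {a: True, i: True}


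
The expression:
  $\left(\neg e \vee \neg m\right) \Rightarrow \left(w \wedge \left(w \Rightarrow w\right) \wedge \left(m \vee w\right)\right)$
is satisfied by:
  {m: True, w: True, e: True}
  {m: True, w: True, e: False}
  {w: True, e: True, m: False}
  {w: True, e: False, m: False}
  {m: True, e: True, w: False}


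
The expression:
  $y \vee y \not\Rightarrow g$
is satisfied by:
  {y: True}


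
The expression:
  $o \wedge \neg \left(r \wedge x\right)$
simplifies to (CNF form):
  $o \wedge \left(\neg r \vee \neg x\right)$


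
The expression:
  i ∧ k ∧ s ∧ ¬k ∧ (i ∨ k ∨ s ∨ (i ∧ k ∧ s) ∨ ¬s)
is never true.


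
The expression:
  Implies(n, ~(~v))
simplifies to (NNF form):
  v | ~n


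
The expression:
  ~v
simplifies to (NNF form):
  ~v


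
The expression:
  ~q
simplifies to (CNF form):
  ~q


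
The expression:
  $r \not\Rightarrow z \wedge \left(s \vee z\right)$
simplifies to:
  $r \wedge s \wedge \neg z$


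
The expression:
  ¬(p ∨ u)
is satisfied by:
  {u: False, p: False}


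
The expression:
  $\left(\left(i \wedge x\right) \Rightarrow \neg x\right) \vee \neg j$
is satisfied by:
  {x: False, i: False, j: False}
  {j: True, x: False, i: False}
  {i: True, x: False, j: False}
  {j: True, i: True, x: False}
  {x: True, j: False, i: False}
  {j: True, x: True, i: False}
  {i: True, x: True, j: False}


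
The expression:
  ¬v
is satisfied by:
  {v: False}


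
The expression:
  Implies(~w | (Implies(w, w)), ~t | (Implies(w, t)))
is always true.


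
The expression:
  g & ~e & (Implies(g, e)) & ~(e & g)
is never true.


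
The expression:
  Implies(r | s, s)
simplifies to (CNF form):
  s | ~r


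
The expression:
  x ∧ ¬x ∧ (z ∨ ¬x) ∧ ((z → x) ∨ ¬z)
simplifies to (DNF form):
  False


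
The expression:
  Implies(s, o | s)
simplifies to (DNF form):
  True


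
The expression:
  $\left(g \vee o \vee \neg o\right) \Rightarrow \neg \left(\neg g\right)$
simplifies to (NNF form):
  $g$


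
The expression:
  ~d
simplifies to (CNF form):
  ~d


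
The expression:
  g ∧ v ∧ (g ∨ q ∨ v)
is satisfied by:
  {g: True, v: True}


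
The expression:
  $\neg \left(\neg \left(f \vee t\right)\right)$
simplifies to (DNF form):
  $f \vee t$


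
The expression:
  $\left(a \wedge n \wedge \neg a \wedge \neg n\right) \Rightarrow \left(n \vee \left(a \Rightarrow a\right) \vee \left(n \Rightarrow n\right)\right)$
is always true.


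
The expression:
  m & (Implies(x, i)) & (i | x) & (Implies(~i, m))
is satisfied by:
  {m: True, i: True}


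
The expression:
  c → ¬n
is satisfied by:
  {c: False, n: False}
  {n: True, c: False}
  {c: True, n: False}


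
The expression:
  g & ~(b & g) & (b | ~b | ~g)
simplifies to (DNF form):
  g & ~b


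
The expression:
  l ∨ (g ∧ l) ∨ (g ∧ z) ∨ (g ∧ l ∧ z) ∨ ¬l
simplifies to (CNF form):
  True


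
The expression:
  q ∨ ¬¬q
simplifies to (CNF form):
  q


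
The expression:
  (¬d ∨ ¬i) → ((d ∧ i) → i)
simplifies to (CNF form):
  True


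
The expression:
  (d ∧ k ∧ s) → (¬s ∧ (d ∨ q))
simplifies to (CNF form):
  ¬d ∨ ¬k ∨ ¬s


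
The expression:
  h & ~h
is never true.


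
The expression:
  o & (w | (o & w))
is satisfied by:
  {w: True, o: True}


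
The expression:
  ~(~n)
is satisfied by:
  {n: True}


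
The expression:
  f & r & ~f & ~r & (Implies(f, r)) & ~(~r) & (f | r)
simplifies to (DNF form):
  False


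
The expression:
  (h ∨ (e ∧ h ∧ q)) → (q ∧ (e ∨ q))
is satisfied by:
  {q: True, h: False}
  {h: False, q: False}
  {h: True, q: True}


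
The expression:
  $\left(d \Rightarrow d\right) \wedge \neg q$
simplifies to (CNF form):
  $\neg q$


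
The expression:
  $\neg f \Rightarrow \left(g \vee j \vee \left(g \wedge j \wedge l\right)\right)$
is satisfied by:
  {j: True, g: True, f: True}
  {j: True, g: True, f: False}
  {j: True, f: True, g: False}
  {j: True, f: False, g: False}
  {g: True, f: True, j: False}
  {g: True, f: False, j: False}
  {f: True, g: False, j: False}


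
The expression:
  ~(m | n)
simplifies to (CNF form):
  ~m & ~n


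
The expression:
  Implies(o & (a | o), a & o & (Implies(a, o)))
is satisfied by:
  {a: True, o: False}
  {o: False, a: False}
  {o: True, a: True}


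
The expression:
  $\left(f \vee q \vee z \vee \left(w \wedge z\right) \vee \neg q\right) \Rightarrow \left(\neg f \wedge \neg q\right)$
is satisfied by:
  {q: False, f: False}


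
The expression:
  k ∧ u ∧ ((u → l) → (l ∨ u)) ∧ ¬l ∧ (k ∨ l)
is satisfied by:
  {u: True, k: True, l: False}


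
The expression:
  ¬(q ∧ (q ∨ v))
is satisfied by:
  {q: False}


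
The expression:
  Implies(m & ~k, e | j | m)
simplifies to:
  True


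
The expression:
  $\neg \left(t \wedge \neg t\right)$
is always true.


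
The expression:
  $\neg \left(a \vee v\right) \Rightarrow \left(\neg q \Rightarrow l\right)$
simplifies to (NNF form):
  $a \vee l \vee q \vee v$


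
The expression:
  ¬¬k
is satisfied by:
  {k: True}


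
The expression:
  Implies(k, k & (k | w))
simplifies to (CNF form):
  True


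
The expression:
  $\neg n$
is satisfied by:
  {n: False}


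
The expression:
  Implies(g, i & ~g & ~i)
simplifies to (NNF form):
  ~g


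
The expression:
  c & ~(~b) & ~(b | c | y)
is never true.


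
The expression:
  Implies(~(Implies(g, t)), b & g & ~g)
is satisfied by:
  {t: True, g: False}
  {g: False, t: False}
  {g: True, t: True}


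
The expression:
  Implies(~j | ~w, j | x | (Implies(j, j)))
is always true.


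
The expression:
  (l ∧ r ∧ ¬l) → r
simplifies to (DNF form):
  True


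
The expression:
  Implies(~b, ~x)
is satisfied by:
  {b: True, x: False}
  {x: False, b: False}
  {x: True, b: True}


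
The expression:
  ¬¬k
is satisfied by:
  {k: True}


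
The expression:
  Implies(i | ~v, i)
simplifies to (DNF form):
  i | v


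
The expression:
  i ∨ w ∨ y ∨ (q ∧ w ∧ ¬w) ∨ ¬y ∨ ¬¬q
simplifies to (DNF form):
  True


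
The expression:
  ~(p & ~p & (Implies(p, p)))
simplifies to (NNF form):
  True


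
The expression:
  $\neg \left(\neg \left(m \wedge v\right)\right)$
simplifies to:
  $m \wedge v$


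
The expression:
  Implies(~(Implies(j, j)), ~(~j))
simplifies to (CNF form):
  True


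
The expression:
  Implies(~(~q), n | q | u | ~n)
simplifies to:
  True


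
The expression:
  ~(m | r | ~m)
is never true.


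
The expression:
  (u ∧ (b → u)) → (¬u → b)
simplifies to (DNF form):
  True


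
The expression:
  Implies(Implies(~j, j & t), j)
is always true.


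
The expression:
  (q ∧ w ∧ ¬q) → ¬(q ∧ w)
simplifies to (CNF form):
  True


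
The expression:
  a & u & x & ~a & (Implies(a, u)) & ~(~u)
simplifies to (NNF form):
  False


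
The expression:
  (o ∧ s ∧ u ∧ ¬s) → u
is always true.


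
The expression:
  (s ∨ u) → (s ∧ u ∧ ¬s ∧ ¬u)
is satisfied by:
  {u: False, s: False}


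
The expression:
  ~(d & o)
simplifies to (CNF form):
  ~d | ~o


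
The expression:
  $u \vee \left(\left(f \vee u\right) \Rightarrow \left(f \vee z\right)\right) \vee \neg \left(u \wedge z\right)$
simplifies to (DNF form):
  $\text{True}$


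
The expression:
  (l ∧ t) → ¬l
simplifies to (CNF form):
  ¬l ∨ ¬t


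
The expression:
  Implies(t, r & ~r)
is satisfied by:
  {t: False}


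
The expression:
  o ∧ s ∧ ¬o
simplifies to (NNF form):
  False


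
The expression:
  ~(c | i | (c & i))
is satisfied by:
  {i: False, c: False}


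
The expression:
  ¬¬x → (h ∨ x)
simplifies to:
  True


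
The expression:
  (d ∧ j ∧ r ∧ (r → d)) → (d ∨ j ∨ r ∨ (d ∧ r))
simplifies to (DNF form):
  True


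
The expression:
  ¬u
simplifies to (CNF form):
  ¬u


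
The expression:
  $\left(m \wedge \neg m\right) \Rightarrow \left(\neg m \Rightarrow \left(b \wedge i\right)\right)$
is always true.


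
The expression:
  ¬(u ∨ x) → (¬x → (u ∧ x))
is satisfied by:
  {x: True, u: True}
  {x: True, u: False}
  {u: True, x: False}


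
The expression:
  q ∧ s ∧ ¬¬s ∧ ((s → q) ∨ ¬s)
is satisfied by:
  {s: True, q: True}


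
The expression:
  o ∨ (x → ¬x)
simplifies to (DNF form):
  o ∨ ¬x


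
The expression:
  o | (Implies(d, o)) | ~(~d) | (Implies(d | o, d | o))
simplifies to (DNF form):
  True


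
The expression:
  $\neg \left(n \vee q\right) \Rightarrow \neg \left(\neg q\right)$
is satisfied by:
  {n: True, q: True}
  {n: True, q: False}
  {q: True, n: False}


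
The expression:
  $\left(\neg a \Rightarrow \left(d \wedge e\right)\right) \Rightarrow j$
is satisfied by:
  {j: True, a: False, e: False, d: False}
  {d: True, j: True, a: False, e: False}
  {e: True, j: True, a: False, d: False}
  {d: True, e: True, j: True, a: False}
  {j: True, a: True, d: False, e: False}
  {d: True, j: True, a: True, e: False}
  {e: True, j: True, a: True, d: False}
  {d: True, e: True, j: True, a: True}
  {e: False, a: False, j: False, d: False}
  {d: True, e: False, a: False, j: False}
  {e: True, d: False, a: False, j: False}


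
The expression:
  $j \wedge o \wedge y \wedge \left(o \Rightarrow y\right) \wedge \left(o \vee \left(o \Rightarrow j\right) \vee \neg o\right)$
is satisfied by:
  {j: True, o: True, y: True}


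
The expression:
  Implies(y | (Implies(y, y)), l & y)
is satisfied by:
  {y: True, l: True}


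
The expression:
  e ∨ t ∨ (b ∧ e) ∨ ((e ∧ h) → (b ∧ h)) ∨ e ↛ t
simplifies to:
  True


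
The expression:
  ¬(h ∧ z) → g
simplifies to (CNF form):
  (g ∨ h) ∧ (g ∨ z)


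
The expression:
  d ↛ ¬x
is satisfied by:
  {d: True, x: True}


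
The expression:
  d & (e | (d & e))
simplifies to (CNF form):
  d & e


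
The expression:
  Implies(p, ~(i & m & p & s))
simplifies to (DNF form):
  ~i | ~m | ~p | ~s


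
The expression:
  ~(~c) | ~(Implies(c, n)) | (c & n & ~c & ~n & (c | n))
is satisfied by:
  {c: True}


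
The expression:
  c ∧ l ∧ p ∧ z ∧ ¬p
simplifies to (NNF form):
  False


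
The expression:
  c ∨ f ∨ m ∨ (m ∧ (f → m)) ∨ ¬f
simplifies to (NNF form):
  True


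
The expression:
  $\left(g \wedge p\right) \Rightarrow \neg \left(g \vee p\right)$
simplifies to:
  $\neg g \vee \neg p$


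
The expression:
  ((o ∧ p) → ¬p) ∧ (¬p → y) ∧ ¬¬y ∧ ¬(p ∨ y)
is never true.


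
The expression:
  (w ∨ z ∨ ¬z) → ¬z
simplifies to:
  ¬z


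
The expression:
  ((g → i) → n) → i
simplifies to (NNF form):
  i ∨ (¬g ∧ ¬n)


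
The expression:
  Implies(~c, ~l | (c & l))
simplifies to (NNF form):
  c | ~l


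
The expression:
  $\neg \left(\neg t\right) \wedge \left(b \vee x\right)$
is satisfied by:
  {t: True, b: True, x: True}
  {t: True, b: True, x: False}
  {t: True, x: True, b: False}


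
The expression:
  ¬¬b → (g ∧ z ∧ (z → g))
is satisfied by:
  {z: True, g: True, b: False}
  {z: True, g: False, b: False}
  {g: True, z: False, b: False}
  {z: False, g: False, b: False}
  {b: True, z: True, g: True}


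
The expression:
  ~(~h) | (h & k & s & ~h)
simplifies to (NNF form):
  h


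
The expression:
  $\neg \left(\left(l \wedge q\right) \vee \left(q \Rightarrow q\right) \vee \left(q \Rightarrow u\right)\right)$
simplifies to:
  $\text{False}$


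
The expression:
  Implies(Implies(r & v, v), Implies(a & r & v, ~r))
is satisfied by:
  {v: False, a: False, r: False}
  {r: True, v: False, a: False}
  {a: True, v: False, r: False}
  {r: True, a: True, v: False}
  {v: True, r: False, a: False}
  {r: True, v: True, a: False}
  {a: True, v: True, r: False}


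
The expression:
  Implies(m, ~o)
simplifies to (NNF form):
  ~m | ~o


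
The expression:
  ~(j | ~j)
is never true.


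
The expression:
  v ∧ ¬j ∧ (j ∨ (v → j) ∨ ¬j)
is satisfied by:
  {v: True, j: False}


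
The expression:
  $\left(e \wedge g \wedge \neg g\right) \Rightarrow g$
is always true.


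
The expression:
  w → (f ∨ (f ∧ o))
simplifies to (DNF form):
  f ∨ ¬w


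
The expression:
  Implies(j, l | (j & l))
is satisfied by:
  {l: True, j: False}
  {j: False, l: False}
  {j: True, l: True}


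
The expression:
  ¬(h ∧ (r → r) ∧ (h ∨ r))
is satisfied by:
  {h: False}


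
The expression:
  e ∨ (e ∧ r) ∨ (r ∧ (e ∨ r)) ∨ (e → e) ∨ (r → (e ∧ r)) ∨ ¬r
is always true.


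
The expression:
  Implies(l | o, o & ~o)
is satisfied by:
  {o: False, l: False}


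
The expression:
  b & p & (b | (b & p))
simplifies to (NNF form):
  b & p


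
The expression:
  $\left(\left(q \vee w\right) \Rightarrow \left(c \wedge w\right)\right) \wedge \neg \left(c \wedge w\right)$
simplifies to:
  $\neg q \wedge \neg w$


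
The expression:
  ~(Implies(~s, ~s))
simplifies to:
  False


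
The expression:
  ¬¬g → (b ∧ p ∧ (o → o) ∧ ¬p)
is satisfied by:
  {g: False}


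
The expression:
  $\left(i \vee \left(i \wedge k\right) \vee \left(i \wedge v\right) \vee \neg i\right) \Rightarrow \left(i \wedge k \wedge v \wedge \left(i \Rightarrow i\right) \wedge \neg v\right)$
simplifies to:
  $\text{False}$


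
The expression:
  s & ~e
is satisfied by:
  {s: True, e: False}


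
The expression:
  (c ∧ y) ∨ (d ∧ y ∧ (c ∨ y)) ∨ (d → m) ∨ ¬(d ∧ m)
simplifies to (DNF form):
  True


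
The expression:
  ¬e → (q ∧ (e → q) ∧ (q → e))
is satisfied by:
  {e: True}


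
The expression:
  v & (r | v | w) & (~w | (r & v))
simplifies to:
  v & (r | ~w)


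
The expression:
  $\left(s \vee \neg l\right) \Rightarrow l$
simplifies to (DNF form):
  $l$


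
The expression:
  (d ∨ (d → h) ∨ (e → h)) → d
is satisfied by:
  {d: True}


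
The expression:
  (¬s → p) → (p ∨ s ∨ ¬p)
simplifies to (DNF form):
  True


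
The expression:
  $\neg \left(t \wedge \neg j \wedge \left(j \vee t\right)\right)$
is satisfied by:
  {j: True, t: False}
  {t: False, j: False}
  {t: True, j: True}


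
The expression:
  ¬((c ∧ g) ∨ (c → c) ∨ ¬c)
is never true.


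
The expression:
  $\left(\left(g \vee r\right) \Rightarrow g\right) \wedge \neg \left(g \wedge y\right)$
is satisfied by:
  {y: False, r: False, g: False}
  {g: True, y: False, r: False}
  {g: True, r: True, y: False}
  {y: True, r: False, g: False}


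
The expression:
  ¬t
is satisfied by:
  {t: False}


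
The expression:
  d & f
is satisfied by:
  {d: True, f: True}


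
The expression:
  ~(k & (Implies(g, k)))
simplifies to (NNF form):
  ~k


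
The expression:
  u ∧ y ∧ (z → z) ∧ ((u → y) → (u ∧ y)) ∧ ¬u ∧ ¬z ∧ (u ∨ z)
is never true.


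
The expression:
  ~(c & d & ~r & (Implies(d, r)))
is always true.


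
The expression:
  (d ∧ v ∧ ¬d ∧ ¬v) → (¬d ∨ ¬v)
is always true.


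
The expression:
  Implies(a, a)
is always true.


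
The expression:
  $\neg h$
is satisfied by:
  {h: False}


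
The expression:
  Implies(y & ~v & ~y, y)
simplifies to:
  True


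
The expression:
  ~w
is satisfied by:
  {w: False}


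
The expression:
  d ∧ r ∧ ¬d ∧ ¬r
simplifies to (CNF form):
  False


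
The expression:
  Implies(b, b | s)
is always true.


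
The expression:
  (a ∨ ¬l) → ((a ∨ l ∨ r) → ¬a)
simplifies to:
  ¬a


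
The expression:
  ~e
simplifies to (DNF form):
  ~e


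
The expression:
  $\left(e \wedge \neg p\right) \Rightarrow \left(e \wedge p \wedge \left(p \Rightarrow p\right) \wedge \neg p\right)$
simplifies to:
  $p \vee \neg e$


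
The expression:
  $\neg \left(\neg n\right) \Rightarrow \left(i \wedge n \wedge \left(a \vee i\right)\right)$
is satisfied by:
  {i: True, n: False}
  {n: False, i: False}
  {n: True, i: True}


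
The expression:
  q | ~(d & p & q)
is always true.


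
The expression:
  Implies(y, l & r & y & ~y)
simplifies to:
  ~y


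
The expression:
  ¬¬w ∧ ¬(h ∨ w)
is never true.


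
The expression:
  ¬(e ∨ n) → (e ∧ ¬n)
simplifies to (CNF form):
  e ∨ n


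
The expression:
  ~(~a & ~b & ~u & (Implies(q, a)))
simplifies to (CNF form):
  a | b | q | u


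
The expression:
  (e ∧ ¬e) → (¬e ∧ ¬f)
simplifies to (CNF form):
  True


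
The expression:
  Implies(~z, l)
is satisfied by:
  {z: True, l: True}
  {z: True, l: False}
  {l: True, z: False}


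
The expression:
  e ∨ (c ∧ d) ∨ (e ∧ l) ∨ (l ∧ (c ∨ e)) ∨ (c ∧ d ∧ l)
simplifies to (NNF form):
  e ∨ (c ∧ d) ∨ (c ∧ l)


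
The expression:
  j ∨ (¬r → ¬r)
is always true.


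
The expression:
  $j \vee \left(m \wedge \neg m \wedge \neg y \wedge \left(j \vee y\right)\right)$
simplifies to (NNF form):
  $j$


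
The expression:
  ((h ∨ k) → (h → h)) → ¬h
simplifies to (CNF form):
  ¬h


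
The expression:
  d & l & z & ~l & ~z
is never true.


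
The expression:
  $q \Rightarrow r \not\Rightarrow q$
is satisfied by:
  {q: False}


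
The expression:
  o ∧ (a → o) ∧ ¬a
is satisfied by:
  {o: True, a: False}


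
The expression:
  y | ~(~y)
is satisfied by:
  {y: True}


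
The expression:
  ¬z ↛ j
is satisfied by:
  {j: True, z: False}
  {z: False, j: False}
  {z: True, j: True}


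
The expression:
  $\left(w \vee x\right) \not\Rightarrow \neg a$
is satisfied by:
  {a: True, x: True, w: True}
  {a: True, x: True, w: False}
  {a: True, w: True, x: False}


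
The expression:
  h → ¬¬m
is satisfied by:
  {m: True, h: False}
  {h: False, m: False}
  {h: True, m: True}


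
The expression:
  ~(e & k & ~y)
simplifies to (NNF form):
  y | ~e | ~k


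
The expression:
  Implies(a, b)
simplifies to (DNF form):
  b | ~a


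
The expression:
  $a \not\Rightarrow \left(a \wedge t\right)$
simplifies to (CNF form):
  $a \wedge \neg t$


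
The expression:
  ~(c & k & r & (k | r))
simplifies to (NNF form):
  ~c | ~k | ~r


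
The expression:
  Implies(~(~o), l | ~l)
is always true.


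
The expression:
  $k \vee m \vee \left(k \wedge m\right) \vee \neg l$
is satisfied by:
  {k: True, m: True, l: False}
  {k: True, l: False, m: False}
  {m: True, l: False, k: False}
  {m: False, l: False, k: False}
  {k: True, m: True, l: True}
  {k: True, l: True, m: False}
  {m: True, l: True, k: False}


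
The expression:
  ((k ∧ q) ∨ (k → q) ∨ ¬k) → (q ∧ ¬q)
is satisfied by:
  {k: True, q: False}


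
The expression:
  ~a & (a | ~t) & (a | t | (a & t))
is never true.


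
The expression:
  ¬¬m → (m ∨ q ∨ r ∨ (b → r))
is always true.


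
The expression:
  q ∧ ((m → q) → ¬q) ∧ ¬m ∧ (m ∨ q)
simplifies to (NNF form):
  False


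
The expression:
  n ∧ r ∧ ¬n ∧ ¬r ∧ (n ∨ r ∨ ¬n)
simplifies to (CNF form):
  False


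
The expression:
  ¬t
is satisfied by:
  {t: False}


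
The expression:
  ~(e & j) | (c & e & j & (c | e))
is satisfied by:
  {c: True, e: False, j: False}
  {e: False, j: False, c: False}
  {j: True, c: True, e: False}
  {j: True, e: False, c: False}
  {c: True, e: True, j: False}
  {e: True, c: False, j: False}
  {j: True, e: True, c: True}


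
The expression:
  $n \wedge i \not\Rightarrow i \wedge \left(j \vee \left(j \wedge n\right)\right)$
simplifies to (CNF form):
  $\text{False}$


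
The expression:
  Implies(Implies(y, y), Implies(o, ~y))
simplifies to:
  ~o | ~y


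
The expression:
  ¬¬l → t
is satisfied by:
  {t: True, l: False}
  {l: False, t: False}
  {l: True, t: True}


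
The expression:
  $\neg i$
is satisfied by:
  {i: False}


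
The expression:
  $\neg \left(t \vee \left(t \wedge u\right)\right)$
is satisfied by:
  {t: False}


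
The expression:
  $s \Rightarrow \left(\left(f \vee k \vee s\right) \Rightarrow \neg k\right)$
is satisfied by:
  {s: False, k: False}
  {k: True, s: False}
  {s: True, k: False}


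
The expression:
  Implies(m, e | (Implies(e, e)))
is always true.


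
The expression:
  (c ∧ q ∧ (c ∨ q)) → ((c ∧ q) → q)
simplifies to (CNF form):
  True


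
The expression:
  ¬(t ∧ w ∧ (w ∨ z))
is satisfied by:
  {w: False, t: False}
  {t: True, w: False}
  {w: True, t: False}


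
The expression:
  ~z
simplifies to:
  ~z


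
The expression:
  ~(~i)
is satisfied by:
  {i: True}


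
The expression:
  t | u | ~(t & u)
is always true.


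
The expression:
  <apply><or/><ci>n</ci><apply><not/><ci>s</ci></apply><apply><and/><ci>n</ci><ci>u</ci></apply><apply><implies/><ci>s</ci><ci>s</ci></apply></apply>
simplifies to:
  <true/>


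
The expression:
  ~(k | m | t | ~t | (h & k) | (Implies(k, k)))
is never true.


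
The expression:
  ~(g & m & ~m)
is always true.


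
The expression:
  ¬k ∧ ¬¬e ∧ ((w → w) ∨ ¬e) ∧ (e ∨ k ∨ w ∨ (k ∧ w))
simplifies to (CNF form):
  e ∧ ¬k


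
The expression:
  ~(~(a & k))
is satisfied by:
  {a: True, k: True}


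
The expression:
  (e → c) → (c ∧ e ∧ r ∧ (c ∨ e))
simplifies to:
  e ∧ (r ∨ ¬c)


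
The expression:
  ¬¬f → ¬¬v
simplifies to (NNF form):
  v ∨ ¬f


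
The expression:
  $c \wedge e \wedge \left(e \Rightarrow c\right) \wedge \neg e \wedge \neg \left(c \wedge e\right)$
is never true.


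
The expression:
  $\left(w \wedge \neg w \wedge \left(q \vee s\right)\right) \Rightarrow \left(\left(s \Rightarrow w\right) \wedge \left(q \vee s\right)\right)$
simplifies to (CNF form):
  $\text{True}$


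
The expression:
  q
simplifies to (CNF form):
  q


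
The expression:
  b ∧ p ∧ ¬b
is never true.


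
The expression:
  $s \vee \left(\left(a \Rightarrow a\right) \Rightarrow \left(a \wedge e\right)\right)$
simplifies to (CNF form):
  $\left(a \vee s\right) \wedge \left(e \vee s\right)$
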